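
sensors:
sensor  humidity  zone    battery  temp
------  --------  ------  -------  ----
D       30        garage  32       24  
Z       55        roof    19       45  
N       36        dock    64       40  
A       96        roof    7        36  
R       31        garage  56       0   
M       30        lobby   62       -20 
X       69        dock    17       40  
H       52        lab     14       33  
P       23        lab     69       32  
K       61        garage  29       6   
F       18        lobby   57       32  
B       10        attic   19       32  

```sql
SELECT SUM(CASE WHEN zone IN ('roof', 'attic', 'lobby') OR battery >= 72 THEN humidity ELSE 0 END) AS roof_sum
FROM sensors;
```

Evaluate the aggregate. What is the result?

209

sensor=D: ✗
sensor=Z: ✓ → 55
sensor=N: ✗
sensor=A: ✓ → 96
sensor=R: ✗
sensor=M: ✓ → 30
sensor=X: ✗
sensor=H: ✗
sensor=P: ✗
sensor=K: ✗
sensor=F: ✓ → 18
sensor=B: ✓ → 10
roof_sum = 55 + 96 + 30 + 18 + 10 = 209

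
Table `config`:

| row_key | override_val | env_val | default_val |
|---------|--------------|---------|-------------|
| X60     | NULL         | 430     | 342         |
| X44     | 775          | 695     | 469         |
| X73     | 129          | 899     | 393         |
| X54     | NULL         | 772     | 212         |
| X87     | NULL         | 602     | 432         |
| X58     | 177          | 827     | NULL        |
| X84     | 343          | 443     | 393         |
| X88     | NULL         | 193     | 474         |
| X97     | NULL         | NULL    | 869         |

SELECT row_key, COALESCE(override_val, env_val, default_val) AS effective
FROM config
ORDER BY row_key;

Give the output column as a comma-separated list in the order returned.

775, 772, 177, 430, 129, 343, 602, 193, 869

row_key=X44: override_val=775 → 775
row_key=X54: override_val=NULL, env_val=772 → 772
row_key=X58: override_val=177 → 177
row_key=X60: override_val=NULL, env_val=430 → 430
row_key=X73: override_val=129 → 129
row_key=X84: override_val=343 → 343
row_key=X87: override_val=NULL, env_val=602 → 602
row_key=X88: override_val=NULL, env_val=193 → 193
row_key=X97: override_val=NULL, env_val=NULL, default_val=869 → 869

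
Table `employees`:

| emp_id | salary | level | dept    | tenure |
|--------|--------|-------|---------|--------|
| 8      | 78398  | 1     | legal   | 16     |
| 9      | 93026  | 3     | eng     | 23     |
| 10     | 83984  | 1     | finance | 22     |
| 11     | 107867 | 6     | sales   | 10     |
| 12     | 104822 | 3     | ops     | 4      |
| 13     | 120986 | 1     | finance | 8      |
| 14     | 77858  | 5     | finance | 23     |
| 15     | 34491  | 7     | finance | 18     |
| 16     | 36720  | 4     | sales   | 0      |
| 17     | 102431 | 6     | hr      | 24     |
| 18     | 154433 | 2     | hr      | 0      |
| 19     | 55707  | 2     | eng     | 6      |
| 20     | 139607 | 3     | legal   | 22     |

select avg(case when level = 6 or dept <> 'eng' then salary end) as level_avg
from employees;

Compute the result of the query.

94690.6363636364

emp_id=8: ✓ → 78398
emp_id=9: ✗
emp_id=10: ✓ → 83984
emp_id=11: ✓ → 107867
emp_id=12: ✓ → 104822
emp_id=13: ✓ → 120986
emp_id=14: ✓ → 77858
emp_id=15: ✓ → 34491
emp_id=16: ✓ → 36720
emp_id=17: ✓ → 102431
emp_id=18: ✓ → 154433
emp_id=19: ✗
emp_id=20: ✓ → 139607
level_avg = (78398 + 83984 + 107867 + 104822 + 120986 + 77858 + 34491 + 36720 + 102431 + 154433 + 139607) / 11 = 94690.6363636364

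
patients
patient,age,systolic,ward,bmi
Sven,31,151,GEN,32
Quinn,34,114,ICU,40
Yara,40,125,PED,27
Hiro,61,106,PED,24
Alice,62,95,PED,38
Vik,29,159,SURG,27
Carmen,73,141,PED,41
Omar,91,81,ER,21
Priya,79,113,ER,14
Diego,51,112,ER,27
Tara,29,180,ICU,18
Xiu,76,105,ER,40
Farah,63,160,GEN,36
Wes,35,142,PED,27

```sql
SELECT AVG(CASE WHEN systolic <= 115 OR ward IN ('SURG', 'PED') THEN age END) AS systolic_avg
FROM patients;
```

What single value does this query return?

patient=Sven: ✗
patient=Quinn: ✓ → 34
patient=Yara: ✓ → 40
patient=Hiro: ✓ → 61
patient=Alice: ✓ → 62
patient=Vik: ✓ → 29
patient=Carmen: ✓ → 73
patient=Omar: ✓ → 91
patient=Priya: ✓ → 79
patient=Diego: ✓ → 51
patient=Tara: ✗
patient=Xiu: ✓ → 76
patient=Farah: ✗
patient=Wes: ✓ → 35
systolic_avg = (34 + 40 + 61 + 62 + 29 + 73 + 91 + 79 + 51 + 76 + 35) / 11 = 57.3636363636

57.3636363636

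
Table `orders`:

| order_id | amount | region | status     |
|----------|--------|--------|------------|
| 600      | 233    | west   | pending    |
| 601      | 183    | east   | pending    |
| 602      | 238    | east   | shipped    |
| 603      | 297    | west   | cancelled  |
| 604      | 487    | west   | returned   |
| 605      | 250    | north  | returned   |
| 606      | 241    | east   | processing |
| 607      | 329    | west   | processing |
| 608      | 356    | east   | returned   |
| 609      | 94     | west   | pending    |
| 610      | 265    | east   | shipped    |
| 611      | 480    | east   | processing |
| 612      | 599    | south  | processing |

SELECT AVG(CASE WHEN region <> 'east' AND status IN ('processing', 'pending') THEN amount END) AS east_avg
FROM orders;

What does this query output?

313.75

order_id=600: ✓ → 233
order_id=601: ✗
order_id=602: ✗
order_id=603: ✗
order_id=604: ✗
order_id=605: ✗
order_id=606: ✗
order_id=607: ✓ → 329
order_id=608: ✗
order_id=609: ✓ → 94
order_id=610: ✗
order_id=611: ✗
order_id=612: ✓ → 599
east_avg = (233 + 329 + 94 + 599) / 4 = 313.75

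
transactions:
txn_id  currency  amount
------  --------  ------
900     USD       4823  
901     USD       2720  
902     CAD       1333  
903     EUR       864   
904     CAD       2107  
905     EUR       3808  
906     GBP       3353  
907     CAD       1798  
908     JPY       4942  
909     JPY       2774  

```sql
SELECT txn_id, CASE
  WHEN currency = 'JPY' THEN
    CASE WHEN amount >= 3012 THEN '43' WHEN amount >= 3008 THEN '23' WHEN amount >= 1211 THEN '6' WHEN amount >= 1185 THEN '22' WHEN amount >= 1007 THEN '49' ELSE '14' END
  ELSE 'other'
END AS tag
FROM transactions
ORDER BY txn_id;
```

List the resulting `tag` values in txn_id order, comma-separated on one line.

txn_id=900: currency='USD' → outer ELSE → other
txn_id=901: currency='USD' → outer ELSE → other
txn_id=902: currency='CAD' → outer ELSE → other
txn_id=903: currency='EUR' → outer ELSE → other
txn_id=904: currency='CAD' → outer ELSE → other
txn_id=905: currency='EUR' → outer ELSE → other
txn_id=906: currency='GBP' → outer ELSE → other
txn_id=907: currency='CAD' → outer ELSE → other
txn_id=908: currency='JPY' → inner[amount >= 3012] → 43
txn_id=909: currency='JPY' → inner[amount >= 1211] → 6

other, other, other, other, other, other, other, other, 43, 6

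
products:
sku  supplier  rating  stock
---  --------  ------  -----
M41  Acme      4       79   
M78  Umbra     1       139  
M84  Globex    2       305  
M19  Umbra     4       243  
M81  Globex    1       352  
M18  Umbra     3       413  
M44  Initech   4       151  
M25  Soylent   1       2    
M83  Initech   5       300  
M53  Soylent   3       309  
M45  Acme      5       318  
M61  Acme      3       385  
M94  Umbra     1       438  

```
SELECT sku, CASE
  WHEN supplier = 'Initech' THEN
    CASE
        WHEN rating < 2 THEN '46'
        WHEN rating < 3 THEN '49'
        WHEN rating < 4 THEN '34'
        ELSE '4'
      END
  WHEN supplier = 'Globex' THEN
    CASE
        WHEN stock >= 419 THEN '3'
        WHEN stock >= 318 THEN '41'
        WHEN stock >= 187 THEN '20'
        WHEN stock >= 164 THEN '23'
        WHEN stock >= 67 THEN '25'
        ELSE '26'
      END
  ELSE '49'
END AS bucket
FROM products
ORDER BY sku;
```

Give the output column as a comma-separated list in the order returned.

sku=M18: supplier='Umbra' → outer ELSE → 49
sku=M19: supplier='Umbra' → outer ELSE → 49
sku=M25: supplier='Soylent' → outer ELSE → 49
sku=M41: supplier='Acme' → outer ELSE → 49
sku=M44: supplier='Initech' → inner[ELSE] → 4
sku=M45: supplier='Acme' → outer ELSE → 49
sku=M53: supplier='Soylent' → outer ELSE → 49
sku=M61: supplier='Acme' → outer ELSE → 49
sku=M78: supplier='Umbra' → outer ELSE → 49
sku=M81: supplier='Globex' → inner[stock >= 318] → 41
sku=M83: supplier='Initech' → inner[ELSE] → 4
sku=M84: supplier='Globex' → inner[stock >= 187] → 20
sku=M94: supplier='Umbra' → outer ELSE → 49

49, 49, 49, 49, 4, 49, 49, 49, 49, 41, 4, 20, 49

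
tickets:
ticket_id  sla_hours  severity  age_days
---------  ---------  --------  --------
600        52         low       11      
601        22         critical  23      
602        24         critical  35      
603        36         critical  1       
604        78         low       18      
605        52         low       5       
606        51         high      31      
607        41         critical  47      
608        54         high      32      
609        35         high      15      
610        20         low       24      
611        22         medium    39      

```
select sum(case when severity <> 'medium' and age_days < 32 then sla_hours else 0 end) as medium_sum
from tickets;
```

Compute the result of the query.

346

ticket_id=600: ✓ → 52
ticket_id=601: ✓ → 22
ticket_id=602: ✗
ticket_id=603: ✓ → 36
ticket_id=604: ✓ → 78
ticket_id=605: ✓ → 52
ticket_id=606: ✓ → 51
ticket_id=607: ✗
ticket_id=608: ✗
ticket_id=609: ✓ → 35
ticket_id=610: ✓ → 20
ticket_id=611: ✗
medium_sum = 52 + 22 + 36 + 78 + 52 + 51 + 35 + 20 = 346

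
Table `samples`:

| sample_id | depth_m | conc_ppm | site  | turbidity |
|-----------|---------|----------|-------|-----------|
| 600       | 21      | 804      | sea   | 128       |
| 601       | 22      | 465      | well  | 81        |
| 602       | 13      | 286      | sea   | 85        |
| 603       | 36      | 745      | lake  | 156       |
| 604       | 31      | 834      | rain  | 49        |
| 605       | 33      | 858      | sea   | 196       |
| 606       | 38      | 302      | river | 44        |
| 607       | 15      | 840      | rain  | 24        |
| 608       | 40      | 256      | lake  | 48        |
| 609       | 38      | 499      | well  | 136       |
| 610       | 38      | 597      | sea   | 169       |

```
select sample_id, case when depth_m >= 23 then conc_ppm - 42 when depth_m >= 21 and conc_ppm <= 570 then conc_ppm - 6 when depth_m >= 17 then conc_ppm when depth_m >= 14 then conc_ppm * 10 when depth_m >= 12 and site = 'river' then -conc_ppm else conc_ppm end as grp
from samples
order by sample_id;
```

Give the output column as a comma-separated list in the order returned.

sample_id=600: depth_m >= 17 → 804
sample_id=601: depth_m >= 21 and conc_ppm <= 570 → 459
sample_id=602: ELSE → 286
sample_id=603: depth_m >= 23 → 703
sample_id=604: depth_m >= 23 → 792
sample_id=605: depth_m >= 23 → 816
sample_id=606: depth_m >= 23 → 260
sample_id=607: depth_m >= 14 → 8400
sample_id=608: depth_m >= 23 → 214
sample_id=609: depth_m >= 23 → 457
sample_id=610: depth_m >= 23 → 555

804, 459, 286, 703, 792, 816, 260, 8400, 214, 457, 555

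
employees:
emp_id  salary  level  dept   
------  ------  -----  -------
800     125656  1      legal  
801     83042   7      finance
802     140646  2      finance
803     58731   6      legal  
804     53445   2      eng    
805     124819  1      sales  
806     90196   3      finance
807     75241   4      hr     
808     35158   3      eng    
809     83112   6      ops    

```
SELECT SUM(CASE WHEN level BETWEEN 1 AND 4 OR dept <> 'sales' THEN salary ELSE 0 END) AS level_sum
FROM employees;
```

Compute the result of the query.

emp_id=800: ✓ → 125656
emp_id=801: ✓ → 83042
emp_id=802: ✓ → 140646
emp_id=803: ✓ → 58731
emp_id=804: ✓ → 53445
emp_id=805: ✓ → 124819
emp_id=806: ✓ → 90196
emp_id=807: ✓ → 75241
emp_id=808: ✓ → 35158
emp_id=809: ✓ → 83112
level_sum = 125656 + 83042 + 140646 + 58731 + 53445 + 124819 + 90196 + 75241 + 35158 + 83112 = 870046

870046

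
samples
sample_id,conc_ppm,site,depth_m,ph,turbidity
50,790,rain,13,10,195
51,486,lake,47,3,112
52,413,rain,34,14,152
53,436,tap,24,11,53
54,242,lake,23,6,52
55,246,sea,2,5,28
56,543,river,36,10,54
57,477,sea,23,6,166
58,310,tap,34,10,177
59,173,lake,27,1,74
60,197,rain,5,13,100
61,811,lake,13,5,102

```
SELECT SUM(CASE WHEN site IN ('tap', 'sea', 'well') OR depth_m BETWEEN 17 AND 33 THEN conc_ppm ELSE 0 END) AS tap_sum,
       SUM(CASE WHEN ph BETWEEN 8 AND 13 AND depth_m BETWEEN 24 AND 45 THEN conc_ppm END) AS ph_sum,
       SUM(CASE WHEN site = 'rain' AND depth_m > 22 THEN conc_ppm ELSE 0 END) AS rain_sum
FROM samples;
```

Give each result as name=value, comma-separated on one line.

[tap_sum: site IN ('tap', 'sea', 'well') OR depth_m BETWEEN 17 AND 33]
sample_id=50: ✗
sample_id=51: ✗
sample_id=52: ✗
sample_id=53: ✓ → 436
sample_id=54: ✓ → 242
sample_id=55: ✓ → 246
sample_id=56: ✗
sample_id=57: ✓ → 477
sample_id=58: ✓ → 310
sample_id=59: ✓ → 173
sample_id=60: ✗
sample_id=61: ✗
tap_sum = 436 + 242 + 246 + 477 + 310 + 173 = 1884
—
[ph_sum: ph BETWEEN 8 AND 13 AND depth_m BETWEEN 24 AND 45]
sample_id=50: ✗
sample_id=51: ✗
sample_id=52: ✗
sample_id=53: ✓ → 436
sample_id=54: ✗
sample_id=55: ✗
sample_id=56: ✓ → 543
sample_id=57: ✗
sample_id=58: ✓ → 310
sample_id=59: ✗
sample_id=60: ✗
sample_id=61: ✗
ph_sum = 436 + 543 + 310 = 1289
—
[rain_sum: site = 'rain' AND depth_m > 22]
sample_id=50: ✗
sample_id=51: ✗
sample_id=52: ✓ → 413
sample_id=53: ✗
sample_id=54: ✗
sample_id=55: ✗
sample_id=56: ✗
sample_id=57: ✗
sample_id=58: ✗
sample_id=59: ✗
sample_id=60: ✗
sample_id=61: ✗
rain_sum = 413

tap_sum=1884, ph_sum=1289, rain_sum=413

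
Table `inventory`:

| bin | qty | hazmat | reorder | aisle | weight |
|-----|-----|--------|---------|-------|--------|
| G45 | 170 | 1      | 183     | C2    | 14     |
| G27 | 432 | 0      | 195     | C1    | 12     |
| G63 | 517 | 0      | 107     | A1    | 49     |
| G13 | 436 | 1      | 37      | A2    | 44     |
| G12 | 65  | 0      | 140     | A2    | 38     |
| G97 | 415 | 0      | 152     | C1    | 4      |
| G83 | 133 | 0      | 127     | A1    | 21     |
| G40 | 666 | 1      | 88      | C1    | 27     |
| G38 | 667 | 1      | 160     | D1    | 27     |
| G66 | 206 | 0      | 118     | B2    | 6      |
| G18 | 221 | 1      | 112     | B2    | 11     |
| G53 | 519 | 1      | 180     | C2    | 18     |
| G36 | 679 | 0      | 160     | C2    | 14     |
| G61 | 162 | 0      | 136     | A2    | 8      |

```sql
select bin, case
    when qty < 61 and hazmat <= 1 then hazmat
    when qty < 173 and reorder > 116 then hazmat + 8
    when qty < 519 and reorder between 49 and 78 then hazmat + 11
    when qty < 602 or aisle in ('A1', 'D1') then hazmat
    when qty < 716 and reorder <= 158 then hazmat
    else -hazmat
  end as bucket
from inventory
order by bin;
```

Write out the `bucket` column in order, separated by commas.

bin=G12: qty < 173 and reorder > 116 → 8
bin=G13: qty < 602 or aisle in ('A1', 'D1') → 1
bin=G18: qty < 602 or aisle in ('A1', 'D1') → 1
bin=G27: qty < 602 or aisle in ('A1', 'D1') → 0
bin=G36: ELSE → 0
bin=G38: qty < 602 or aisle in ('A1', 'D1') → 1
bin=G40: qty < 716 and reorder <= 158 → 1
bin=G45: qty < 173 and reorder > 116 → 9
bin=G53: qty < 602 or aisle in ('A1', 'D1') → 1
bin=G61: qty < 173 and reorder > 116 → 8
bin=G63: qty < 602 or aisle in ('A1', 'D1') → 0
bin=G66: qty < 602 or aisle in ('A1', 'D1') → 0
bin=G83: qty < 173 and reorder > 116 → 8
bin=G97: qty < 602 or aisle in ('A1', 'D1') → 0

8, 1, 1, 0, 0, 1, 1, 9, 1, 8, 0, 0, 8, 0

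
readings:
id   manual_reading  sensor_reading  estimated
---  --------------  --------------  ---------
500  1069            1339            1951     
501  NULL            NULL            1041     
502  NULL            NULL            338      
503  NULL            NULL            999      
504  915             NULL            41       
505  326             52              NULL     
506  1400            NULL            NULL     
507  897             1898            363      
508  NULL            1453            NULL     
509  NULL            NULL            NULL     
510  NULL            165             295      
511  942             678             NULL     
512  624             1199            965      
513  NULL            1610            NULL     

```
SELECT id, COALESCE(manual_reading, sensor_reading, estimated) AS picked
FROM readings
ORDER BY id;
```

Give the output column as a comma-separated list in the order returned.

id=500: manual_reading=1069 → 1069
id=501: manual_reading=NULL, sensor_reading=NULL, estimated=1041 → 1041
id=502: manual_reading=NULL, sensor_reading=NULL, estimated=338 → 338
id=503: manual_reading=NULL, sensor_reading=NULL, estimated=999 → 999
id=504: manual_reading=915 → 915
id=505: manual_reading=326 → 326
id=506: manual_reading=1400 → 1400
id=507: manual_reading=897 → 897
id=508: manual_reading=NULL, sensor_reading=1453 → 1453
id=509: manual_reading=NULL, sensor_reading=NULL, estimated=NULL (all NULL) → NULL
id=510: manual_reading=NULL, sensor_reading=165 → 165
id=511: manual_reading=942 → 942
id=512: manual_reading=624 → 624
id=513: manual_reading=NULL, sensor_reading=1610 → 1610

1069, 1041, 338, 999, 915, 326, 1400, 897, 1453, NULL, 165, 942, 624, 1610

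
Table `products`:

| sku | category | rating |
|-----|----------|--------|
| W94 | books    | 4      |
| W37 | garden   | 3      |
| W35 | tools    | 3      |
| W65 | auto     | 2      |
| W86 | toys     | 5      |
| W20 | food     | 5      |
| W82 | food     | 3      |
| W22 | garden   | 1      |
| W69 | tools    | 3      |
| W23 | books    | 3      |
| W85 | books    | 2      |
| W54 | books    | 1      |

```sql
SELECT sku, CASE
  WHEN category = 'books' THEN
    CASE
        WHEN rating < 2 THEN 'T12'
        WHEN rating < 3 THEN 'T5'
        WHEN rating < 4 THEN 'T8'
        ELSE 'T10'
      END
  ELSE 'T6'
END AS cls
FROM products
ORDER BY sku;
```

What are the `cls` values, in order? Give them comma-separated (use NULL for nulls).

sku=W20: category='food' → outer ELSE → T6
sku=W22: category='garden' → outer ELSE → T6
sku=W23: category='books' → inner[rating < 4] → T8
sku=W35: category='tools' → outer ELSE → T6
sku=W37: category='garden' → outer ELSE → T6
sku=W54: category='books' → inner[rating < 2] → T12
sku=W65: category='auto' → outer ELSE → T6
sku=W69: category='tools' → outer ELSE → T6
sku=W82: category='food' → outer ELSE → T6
sku=W85: category='books' → inner[rating < 3] → T5
sku=W86: category='toys' → outer ELSE → T6
sku=W94: category='books' → inner[ELSE] → T10

T6, T6, T8, T6, T6, T12, T6, T6, T6, T5, T6, T10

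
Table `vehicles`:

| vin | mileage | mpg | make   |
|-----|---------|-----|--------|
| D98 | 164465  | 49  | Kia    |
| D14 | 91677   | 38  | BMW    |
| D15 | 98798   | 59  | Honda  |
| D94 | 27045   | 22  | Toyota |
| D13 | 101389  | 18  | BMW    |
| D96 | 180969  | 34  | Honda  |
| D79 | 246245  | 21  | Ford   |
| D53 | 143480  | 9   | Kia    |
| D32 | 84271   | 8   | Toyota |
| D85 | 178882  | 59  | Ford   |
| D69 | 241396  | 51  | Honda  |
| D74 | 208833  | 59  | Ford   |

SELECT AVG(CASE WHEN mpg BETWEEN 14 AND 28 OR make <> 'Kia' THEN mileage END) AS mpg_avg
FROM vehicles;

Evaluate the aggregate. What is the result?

145950.5

vin=D98: ✗
vin=D14: ✓ → 91677
vin=D15: ✓ → 98798
vin=D94: ✓ → 27045
vin=D13: ✓ → 101389
vin=D96: ✓ → 180969
vin=D79: ✓ → 246245
vin=D53: ✗
vin=D32: ✓ → 84271
vin=D85: ✓ → 178882
vin=D69: ✓ → 241396
vin=D74: ✓ → 208833
mpg_avg = (91677 + 98798 + 27045 + 101389 + 180969 + 246245 + 84271 + 178882 + 241396 + 208833) / 10 = 145950.5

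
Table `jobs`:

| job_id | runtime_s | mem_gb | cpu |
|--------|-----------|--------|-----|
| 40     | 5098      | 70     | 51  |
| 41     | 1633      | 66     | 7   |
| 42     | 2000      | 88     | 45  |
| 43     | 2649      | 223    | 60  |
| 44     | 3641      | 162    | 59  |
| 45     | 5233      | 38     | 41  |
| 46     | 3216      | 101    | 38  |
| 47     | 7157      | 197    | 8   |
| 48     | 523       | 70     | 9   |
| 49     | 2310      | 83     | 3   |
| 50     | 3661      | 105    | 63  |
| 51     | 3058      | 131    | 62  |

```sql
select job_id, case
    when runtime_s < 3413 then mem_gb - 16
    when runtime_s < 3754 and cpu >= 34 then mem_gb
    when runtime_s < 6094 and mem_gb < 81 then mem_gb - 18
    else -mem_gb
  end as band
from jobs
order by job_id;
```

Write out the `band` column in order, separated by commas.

52, 50, 72, 207, 162, 20, 85, -197, 54, 67, 105, 115

job_id=40: runtime_s < 6094 and mem_gb < 81 → 52
job_id=41: runtime_s < 3413 → 50
job_id=42: runtime_s < 3413 → 72
job_id=43: runtime_s < 3413 → 207
job_id=44: runtime_s < 3754 and cpu >= 34 → 162
job_id=45: runtime_s < 6094 and mem_gb < 81 → 20
job_id=46: runtime_s < 3413 → 85
job_id=47: ELSE → -197
job_id=48: runtime_s < 3413 → 54
job_id=49: runtime_s < 3413 → 67
job_id=50: runtime_s < 3754 and cpu >= 34 → 105
job_id=51: runtime_s < 3413 → 115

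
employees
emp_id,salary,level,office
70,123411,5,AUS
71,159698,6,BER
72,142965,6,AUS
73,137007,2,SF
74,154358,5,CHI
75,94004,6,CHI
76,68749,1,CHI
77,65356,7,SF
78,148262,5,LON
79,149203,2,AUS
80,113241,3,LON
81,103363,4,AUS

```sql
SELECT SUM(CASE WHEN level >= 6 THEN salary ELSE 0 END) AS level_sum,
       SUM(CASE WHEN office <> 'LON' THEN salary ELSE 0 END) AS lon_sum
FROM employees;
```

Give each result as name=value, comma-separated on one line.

[level_sum: level >= 6]
emp_id=70: ✗
emp_id=71: ✓ → 159698
emp_id=72: ✓ → 142965
emp_id=73: ✗
emp_id=74: ✗
emp_id=75: ✓ → 94004
emp_id=76: ✗
emp_id=77: ✓ → 65356
emp_id=78: ✗
emp_id=79: ✗
emp_id=80: ✗
emp_id=81: ✗
level_sum = 159698 + 142965 + 94004 + 65356 = 462023
—
[lon_sum: office <> 'LON']
emp_id=70: ✓ → 123411
emp_id=71: ✓ → 159698
emp_id=72: ✓ → 142965
emp_id=73: ✓ → 137007
emp_id=74: ✓ → 154358
emp_id=75: ✓ → 94004
emp_id=76: ✓ → 68749
emp_id=77: ✓ → 65356
emp_id=78: ✗
emp_id=79: ✓ → 149203
emp_id=80: ✗
emp_id=81: ✓ → 103363
lon_sum = 123411 + 159698 + 142965 + 137007 + 154358 + 94004 + 68749 + 65356 + 149203 + 103363 = 1198114

level_sum=462023, lon_sum=1198114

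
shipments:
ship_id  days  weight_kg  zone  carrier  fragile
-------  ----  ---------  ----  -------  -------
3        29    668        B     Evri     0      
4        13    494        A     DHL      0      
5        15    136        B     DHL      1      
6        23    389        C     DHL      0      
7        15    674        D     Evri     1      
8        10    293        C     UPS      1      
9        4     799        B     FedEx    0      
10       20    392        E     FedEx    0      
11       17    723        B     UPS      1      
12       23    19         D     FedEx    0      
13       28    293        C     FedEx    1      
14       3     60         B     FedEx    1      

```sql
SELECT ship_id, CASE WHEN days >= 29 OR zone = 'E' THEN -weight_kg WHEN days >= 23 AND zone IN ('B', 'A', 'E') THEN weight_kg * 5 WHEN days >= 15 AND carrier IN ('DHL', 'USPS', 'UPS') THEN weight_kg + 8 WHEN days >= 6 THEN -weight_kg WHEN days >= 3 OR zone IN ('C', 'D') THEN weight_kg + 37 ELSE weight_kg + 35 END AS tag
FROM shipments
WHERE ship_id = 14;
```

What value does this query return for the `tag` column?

97

ship_id = 14: days=3, weight_kg=60, zone=B, carrier=FedEx, fragile=1.
days >= 29 OR zone = 'E' → false
days >= 23 AND zone IN ('B', 'A', 'E') → false
days >= 15 AND carrier IN ('DHL', 'USPS', 'UPS') → false
days >= 6 → false
days >= 3 OR zone IN ('C', 'D') → true → 97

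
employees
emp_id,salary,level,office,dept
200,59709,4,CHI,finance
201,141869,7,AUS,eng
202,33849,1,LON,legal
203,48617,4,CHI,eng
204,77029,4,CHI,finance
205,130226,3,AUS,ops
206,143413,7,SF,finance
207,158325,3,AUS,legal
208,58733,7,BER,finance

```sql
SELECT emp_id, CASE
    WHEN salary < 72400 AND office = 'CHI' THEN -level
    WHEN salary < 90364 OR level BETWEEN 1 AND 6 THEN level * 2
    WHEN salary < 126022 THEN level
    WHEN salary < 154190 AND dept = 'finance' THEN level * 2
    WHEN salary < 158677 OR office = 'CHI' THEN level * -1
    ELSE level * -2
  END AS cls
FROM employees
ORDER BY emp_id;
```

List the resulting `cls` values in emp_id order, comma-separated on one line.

emp_id=200: salary < 72400 AND office = 'CHI' → -4
emp_id=201: salary < 158677 OR office = 'CHI' → -7
emp_id=202: salary < 90364 OR level BETWEEN 1 AND 6 → 2
emp_id=203: salary < 72400 AND office = 'CHI' → -4
emp_id=204: salary < 90364 OR level BETWEEN 1 AND 6 → 8
emp_id=205: salary < 90364 OR level BETWEEN 1 AND 6 → 6
emp_id=206: salary < 154190 AND dept = 'finance' → 14
emp_id=207: salary < 90364 OR level BETWEEN 1 AND 6 → 6
emp_id=208: salary < 90364 OR level BETWEEN 1 AND 6 → 14

-4, -7, 2, -4, 8, 6, 14, 6, 14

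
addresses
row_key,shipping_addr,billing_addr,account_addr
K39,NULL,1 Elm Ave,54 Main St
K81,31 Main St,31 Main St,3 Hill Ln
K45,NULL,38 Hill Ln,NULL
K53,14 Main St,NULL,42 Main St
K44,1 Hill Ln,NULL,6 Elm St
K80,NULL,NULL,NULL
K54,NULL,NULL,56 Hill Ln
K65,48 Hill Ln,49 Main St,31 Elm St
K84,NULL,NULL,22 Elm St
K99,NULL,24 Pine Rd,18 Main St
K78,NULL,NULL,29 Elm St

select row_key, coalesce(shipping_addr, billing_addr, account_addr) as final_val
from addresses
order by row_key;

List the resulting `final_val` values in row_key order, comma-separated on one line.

1 Elm Ave, 1 Hill Ln, 38 Hill Ln, 14 Main St, 56 Hill Ln, 48 Hill Ln, 29 Elm St, NULL, 31 Main St, 22 Elm St, 24 Pine Rd

row_key=K39: shipping_addr=NULL, billing_addr=1 Elm Ave → 1 Elm Ave
row_key=K44: shipping_addr=1 Hill Ln → 1 Hill Ln
row_key=K45: shipping_addr=NULL, billing_addr=38 Hill Ln → 38 Hill Ln
row_key=K53: shipping_addr=14 Main St → 14 Main St
row_key=K54: shipping_addr=NULL, billing_addr=NULL, account_addr=56 Hill Ln → 56 Hill Ln
row_key=K65: shipping_addr=48 Hill Ln → 48 Hill Ln
row_key=K78: shipping_addr=NULL, billing_addr=NULL, account_addr=29 Elm St → 29 Elm St
row_key=K80: shipping_addr=NULL, billing_addr=NULL, account_addr=NULL (all NULL) → NULL
row_key=K81: shipping_addr=31 Main St → 31 Main St
row_key=K84: shipping_addr=NULL, billing_addr=NULL, account_addr=22 Elm St → 22 Elm St
row_key=K99: shipping_addr=NULL, billing_addr=24 Pine Rd → 24 Pine Rd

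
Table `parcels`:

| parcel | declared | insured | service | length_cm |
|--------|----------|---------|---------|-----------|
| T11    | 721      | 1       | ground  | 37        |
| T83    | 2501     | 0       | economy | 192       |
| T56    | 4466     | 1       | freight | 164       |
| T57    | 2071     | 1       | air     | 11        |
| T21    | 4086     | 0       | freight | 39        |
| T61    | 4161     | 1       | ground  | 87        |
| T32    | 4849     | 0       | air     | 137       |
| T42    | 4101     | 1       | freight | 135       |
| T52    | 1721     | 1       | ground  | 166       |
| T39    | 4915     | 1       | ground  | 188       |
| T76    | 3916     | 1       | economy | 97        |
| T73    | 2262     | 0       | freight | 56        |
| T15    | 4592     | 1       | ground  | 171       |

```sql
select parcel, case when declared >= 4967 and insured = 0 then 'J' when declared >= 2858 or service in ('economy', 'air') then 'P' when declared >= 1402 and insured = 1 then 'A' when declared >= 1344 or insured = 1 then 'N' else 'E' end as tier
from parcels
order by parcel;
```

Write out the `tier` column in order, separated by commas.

N, P, P, P, P, P, A, P, P, P, N, P, P

parcel=T11: declared >= 1344 or insured = 1 → N
parcel=T15: declared >= 2858 or service in ('economy', 'air') → P
parcel=T21: declared >= 2858 or service in ('economy', 'air') → P
parcel=T32: declared >= 2858 or service in ('economy', 'air') → P
parcel=T39: declared >= 2858 or service in ('economy', 'air') → P
parcel=T42: declared >= 2858 or service in ('economy', 'air') → P
parcel=T52: declared >= 1402 and insured = 1 → A
parcel=T56: declared >= 2858 or service in ('economy', 'air') → P
parcel=T57: declared >= 2858 or service in ('economy', 'air') → P
parcel=T61: declared >= 2858 or service in ('economy', 'air') → P
parcel=T73: declared >= 1344 or insured = 1 → N
parcel=T76: declared >= 2858 or service in ('economy', 'air') → P
parcel=T83: declared >= 2858 or service in ('economy', 'air') → P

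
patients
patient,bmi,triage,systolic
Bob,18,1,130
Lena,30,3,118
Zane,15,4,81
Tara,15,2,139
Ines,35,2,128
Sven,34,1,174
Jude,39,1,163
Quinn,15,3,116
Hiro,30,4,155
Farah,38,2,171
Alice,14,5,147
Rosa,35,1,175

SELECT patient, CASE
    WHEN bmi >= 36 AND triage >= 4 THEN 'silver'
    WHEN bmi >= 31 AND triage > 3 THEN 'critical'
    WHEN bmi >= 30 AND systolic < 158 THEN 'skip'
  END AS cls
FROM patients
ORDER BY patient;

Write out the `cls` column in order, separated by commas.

patient=Alice: (no match → NULL) → NULL
patient=Bob: (no match → NULL) → NULL
patient=Farah: (no match → NULL) → NULL
patient=Hiro: bmi >= 30 AND systolic < 158 → skip
patient=Ines: bmi >= 30 AND systolic < 158 → skip
patient=Jude: (no match → NULL) → NULL
patient=Lena: bmi >= 30 AND systolic < 158 → skip
patient=Quinn: (no match → NULL) → NULL
patient=Rosa: (no match → NULL) → NULL
patient=Sven: (no match → NULL) → NULL
patient=Tara: (no match → NULL) → NULL
patient=Zane: (no match → NULL) → NULL

NULL, NULL, NULL, skip, skip, NULL, skip, NULL, NULL, NULL, NULL, NULL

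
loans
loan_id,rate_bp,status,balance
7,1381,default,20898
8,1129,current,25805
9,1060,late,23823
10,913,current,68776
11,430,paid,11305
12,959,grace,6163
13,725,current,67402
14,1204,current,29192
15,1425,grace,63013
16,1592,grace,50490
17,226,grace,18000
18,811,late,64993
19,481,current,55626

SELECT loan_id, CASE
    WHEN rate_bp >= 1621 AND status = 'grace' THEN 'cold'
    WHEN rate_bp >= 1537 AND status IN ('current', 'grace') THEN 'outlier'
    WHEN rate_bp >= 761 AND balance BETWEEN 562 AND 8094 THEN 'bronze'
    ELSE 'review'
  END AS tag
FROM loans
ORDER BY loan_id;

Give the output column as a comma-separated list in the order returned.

loan_id=7: ELSE → review
loan_id=8: ELSE → review
loan_id=9: ELSE → review
loan_id=10: ELSE → review
loan_id=11: ELSE → review
loan_id=12: rate_bp >= 761 AND balance BETWEEN 562 AND 8094 → bronze
loan_id=13: ELSE → review
loan_id=14: ELSE → review
loan_id=15: ELSE → review
loan_id=16: rate_bp >= 1537 AND status IN ('current', 'grace') → outlier
loan_id=17: ELSE → review
loan_id=18: ELSE → review
loan_id=19: ELSE → review

review, review, review, review, review, bronze, review, review, review, outlier, review, review, review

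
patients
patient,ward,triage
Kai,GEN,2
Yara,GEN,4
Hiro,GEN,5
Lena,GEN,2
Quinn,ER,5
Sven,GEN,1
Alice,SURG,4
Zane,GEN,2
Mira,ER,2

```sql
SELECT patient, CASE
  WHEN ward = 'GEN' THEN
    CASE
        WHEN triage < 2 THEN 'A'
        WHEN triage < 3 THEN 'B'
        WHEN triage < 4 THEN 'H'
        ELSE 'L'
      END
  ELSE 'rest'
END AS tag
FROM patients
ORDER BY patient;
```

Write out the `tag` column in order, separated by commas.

patient=Alice: ward='SURG' → outer ELSE → rest
patient=Hiro: ward='GEN' → inner[ELSE] → L
patient=Kai: ward='GEN' → inner[triage < 3] → B
patient=Lena: ward='GEN' → inner[triage < 3] → B
patient=Mira: ward='ER' → outer ELSE → rest
patient=Quinn: ward='ER' → outer ELSE → rest
patient=Sven: ward='GEN' → inner[triage < 2] → A
patient=Yara: ward='GEN' → inner[ELSE] → L
patient=Zane: ward='GEN' → inner[triage < 3] → B

rest, L, B, B, rest, rest, A, L, B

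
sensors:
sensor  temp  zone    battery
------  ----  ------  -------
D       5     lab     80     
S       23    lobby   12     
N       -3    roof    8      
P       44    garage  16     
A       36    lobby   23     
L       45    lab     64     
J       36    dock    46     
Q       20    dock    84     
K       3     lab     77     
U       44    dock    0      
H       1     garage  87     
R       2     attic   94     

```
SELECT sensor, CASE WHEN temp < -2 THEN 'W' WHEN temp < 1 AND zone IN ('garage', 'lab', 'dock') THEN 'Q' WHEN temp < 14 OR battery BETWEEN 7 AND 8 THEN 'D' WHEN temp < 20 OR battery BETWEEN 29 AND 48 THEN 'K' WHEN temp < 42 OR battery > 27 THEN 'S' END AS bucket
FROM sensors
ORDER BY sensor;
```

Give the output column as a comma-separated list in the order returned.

sensor=A: temp < 42 OR battery > 27 → S
sensor=D: temp < 14 OR battery BETWEEN 7 AND 8 → D
sensor=H: temp < 14 OR battery BETWEEN 7 AND 8 → D
sensor=J: temp < 20 OR battery BETWEEN 29 AND 48 → K
sensor=K: temp < 14 OR battery BETWEEN 7 AND 8 → D
sensor=L: temp < 42 OR battery > 27 → S
sensor=N: temp < -2 → W
sensor=P: (no match → NULL) → NULL
sensor=Q: temp < 42 OR battery > 27 → S
sensor=R: temp < 14 OR battery BETWEEN 7 AND 8 → D
sensor=S: temp < 42 OR battery > 27 → S
sensor=U: (no match → NULL) → NULL

S, D, D, K, D, S, W, NULL, S, D, S, NULL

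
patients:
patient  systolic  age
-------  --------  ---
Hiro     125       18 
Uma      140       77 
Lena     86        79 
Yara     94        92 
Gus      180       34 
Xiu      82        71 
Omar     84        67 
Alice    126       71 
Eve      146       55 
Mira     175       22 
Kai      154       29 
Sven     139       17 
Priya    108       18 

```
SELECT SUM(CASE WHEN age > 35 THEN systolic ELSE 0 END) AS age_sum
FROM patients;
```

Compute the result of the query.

758

patient=Hiro: ✗
patient=Uma: ✓ → 140
patient=Lena: ✓ → 86
patient=Yara: ✓ → 94
patient=Gus: ✗
patient=Xiu: ✓ → 82
patient=Omar: ✓ → 84
patient=Alice: ✓ → 126
patient=Eve: ✓ → 146
patient=Mira: ✗
patient=Kai: ✗
patient=Sven: ✗
patient=Priya: ✗
age_sum = 140 + 86 + 94 + 82 + 84 + 126 + 146 = 758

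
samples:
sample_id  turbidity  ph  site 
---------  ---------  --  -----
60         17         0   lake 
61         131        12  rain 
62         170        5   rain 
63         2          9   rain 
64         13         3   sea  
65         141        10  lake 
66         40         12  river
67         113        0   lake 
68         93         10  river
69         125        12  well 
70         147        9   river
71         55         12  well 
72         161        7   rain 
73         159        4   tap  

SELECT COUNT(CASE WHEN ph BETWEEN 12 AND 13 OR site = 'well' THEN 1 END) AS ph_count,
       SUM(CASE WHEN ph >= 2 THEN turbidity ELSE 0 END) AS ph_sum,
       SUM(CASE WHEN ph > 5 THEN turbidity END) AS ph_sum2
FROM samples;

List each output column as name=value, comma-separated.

[ph_count: ph BETWEEN 12 AND 13 OR site = 'well']
sample_id=60: ✗
sample_id=61: ✓ → 1
sample_id=62: ✗
sample_id=63: ✗
sample_id=64: ✗
sample_id=65: ✗
sample_id=66: ✓ → 1
sample_id=67: ✗
sample_id=68: ✗
sample_id=69: ✓ → 1
sample_id=70: ✗
sample_id=71: ✓ → 1
sample_id=72: ✗
sample_id=73: ✗
ph_count = COUNT(1, 1, 1, 1) = 4
—
[ph_sum: ph >= 2]
sample_id=60: ✗
sample_id=61: ✓ → 131
sample_id=62: ✓ → 170
sample_id=63: ✓ → 2
sample_id=64: ✓ → 13
sample_id=65: ✓ → 141
sample_id=66: ✓ → 40
sample_id=67: ✗
sample_id=68: ✓ → 93
sample_id=69: ✓ → 125
sample_id=70: ✓ → 147
sample_id=71: ✓ → 55
sample_id=72: ✓ → 161
sample_id=73: ✓ → 159
ph_sum = 131 + 170 + 2 + 13 + 141 + 40 + 93 + 125 + 147 + 55 + 161 + 159 = 1237
—
[ph_sum2: ph > 5]
sample_id=60: ✗
sample_id=61: ✓ → 131
sample_id=62: ✗
sample_id=63: ✓ → 2
sample_id=64: ✗
sample_id=65: ✓ → 141
sample_id=66: ✓ → 40
sample_id=67: ✗
sample_id=68: ✓ → 93
sample_id=69: ✓ → 125
sample_id=70: ✓ → 147
sample_id=71: ✓ → 55
sample_id=72: ✓ → 161
sample_id=73: ✗
ph_sum2 = 131 + 2 + 141 + 40 + 93 + 125 + 147 + 55 + 161 = 895

ph_count=4, ph_sum=1237, ph_sum2=895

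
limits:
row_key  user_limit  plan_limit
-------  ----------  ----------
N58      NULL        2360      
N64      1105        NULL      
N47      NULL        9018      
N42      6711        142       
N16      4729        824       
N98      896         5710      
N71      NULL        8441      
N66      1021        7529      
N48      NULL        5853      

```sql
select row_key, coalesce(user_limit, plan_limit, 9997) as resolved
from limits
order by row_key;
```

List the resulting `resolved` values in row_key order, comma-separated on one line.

row_key=N16: user_limit=4729 → 4729
row_key=N42: user_limit=6711 → 6711
row_key=N47: user_limit=NULL, plan_limit=9018 → 9018
row_key=N48: user_limit=NULL, plan_limit=5853 → 5853
row_key=N58: user_limit=NULL, plan_limit=2360 → 2360
row_key=N64: user_limit=1105 → 1105
row_key=N66: user_limit=1021 → 1021
row_key=N71: user_limit=NULL, plan_limit=8441 → 8441
row_key=N98: user_limit=896 → 896

4729, 6711, 9018, 5853, 2360, 1105, 1021, 8441, 896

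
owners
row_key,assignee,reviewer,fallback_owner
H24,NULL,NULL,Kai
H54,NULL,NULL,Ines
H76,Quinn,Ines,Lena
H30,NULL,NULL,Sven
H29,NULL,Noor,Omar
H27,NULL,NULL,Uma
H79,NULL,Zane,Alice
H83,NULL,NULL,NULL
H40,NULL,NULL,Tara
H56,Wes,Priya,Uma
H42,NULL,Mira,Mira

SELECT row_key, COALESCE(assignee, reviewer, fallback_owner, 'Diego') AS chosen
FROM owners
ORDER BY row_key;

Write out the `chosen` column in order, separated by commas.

Kai, Uma, Noor, Sven, Tara, Mira, Ines, Wes, Quinn, Zane, Diego

row_key=H24: assignee=NULL, reviewer=NULL, fallback_owner=Kai → Kai
row_key=H27: assignee=NULL, reviewer=NULL, fallback_owner=Uma → Uma
row_key=H29: assignee=NULL, reviewer=Noor → Noor
row_key=H30: assignee=NULL, reviewer=NULL, fallback_owner=Sven → Sven
row_key=H40: assignee=NULL, reviewer=NULL, fallback_owner=Tara → Tara
row_key=H42: assignee=NULL, reviewer=Mira → Mira
row_key=H54: assignee=NULL, reviewer=NULL, fallback_owner=Ines → Ines
row_key=H56: assignee=Wes → Wes
row_key=H76: assignee=Quinn → Quinn
row_key=H79: assignee=NULL, reviewer=Zane → Zane
row_key=H83: assignee=NULL, reviewer=NULL, fallback_owner=NULL, → literal Diego → Diego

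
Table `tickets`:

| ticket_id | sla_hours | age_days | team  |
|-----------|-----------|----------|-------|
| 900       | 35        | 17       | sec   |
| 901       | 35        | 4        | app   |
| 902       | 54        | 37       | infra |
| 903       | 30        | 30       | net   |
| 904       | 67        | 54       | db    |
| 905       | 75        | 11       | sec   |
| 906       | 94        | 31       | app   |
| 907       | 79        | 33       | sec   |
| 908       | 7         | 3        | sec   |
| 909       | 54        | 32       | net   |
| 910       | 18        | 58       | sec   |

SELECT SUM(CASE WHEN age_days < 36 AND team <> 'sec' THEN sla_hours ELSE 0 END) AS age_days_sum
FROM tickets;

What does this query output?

ticket_id=900: ✗
ticket_id=901: ✓ → 35
ticket_id=902: ✗
ticket_id=903: ✓ → 30
ticket_id=904: ✗
ticket_id=905: ✗
ticket_id=906: ✓ → 94
ticket_id=907: ✗
ticket_id=908: ✗
ticket_id=909: ✓ → 54
ticket_id=910: ✗
age_days_sum = 35 + 30 + 94 + 54 = 213

213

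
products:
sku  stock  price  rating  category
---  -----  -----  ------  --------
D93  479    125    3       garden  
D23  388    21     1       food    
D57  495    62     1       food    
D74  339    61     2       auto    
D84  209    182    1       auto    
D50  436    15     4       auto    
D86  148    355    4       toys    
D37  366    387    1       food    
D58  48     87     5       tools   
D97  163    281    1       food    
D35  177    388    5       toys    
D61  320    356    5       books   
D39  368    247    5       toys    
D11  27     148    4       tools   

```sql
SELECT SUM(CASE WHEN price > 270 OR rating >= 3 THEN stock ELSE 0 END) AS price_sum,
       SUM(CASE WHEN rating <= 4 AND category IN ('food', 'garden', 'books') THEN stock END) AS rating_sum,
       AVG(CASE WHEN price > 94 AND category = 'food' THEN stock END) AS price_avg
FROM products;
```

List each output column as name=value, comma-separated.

price_sum=2532, rating_sum=1891, price_avg=264.5

[price_sum: price > 270 OR rating >= 3]
sku=D93: ✓ → 479
sku=D23: ✗
sku=D57: ✗
sku=D74: ✗
sku=D84: ✗
sku=D50: ✓ → 436
sku=D86: ✓ → 148
sku=D37: ✓ → 366
sku=D58: ✓ → 48
sku=D97: ✓ → 163
sku=D35: ✓ → 177
sku=D61: ✓ → 320
sku=D39: ✓ → 368
sku=D11: ✓ → 27
price_sum = 479 + 436 + 148 + 366 + 48 + 163 + 177 + 320 + 368 + 27 = 2532
—
[rating_sum: rating <= 4 AND category IN ('food', 'garden', 'books')]
sku=D93: ✓ → 479
sku=D23: ✓ → 388
sku=D57: ✓ → 495
sku=D74: ✗
sku=D84: ✗
sku=D50: ✗
sku=D86: ✗
sku=D37: ✓ → 366
sku=D58: ✗
sku=D97: ✓ → 163
sku=D35: ✗
sku=D61: ✗
sku=D39: ✗
sku=D11: ✗
rating_sum = 479 + 388 + 495 + 366 + 163 = 1891
—
[price_avg: price > 94 AND category = 'food']
sku=D93: ✗
sku=D23: ✗
sku=D57: ✗
sku=D74: ✗
sku=D84: ✗
sku=D50: ✗
sku=D86: ✗
sku=D37: ✓ → 366
sku=D58: ✗
sku=D97: ✓ → 163
sku=D35: ✗
sku=D61: ✗
sku=D39: ✗
sku=D11: ✗
price_avg = (366 + 163) / 2 = 264.5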